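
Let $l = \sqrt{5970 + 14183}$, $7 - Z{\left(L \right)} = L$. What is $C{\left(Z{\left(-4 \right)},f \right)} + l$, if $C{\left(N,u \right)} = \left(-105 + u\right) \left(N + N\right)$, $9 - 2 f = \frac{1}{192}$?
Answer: $- \frac{424523}{192} + \sqrt{20153} \approx -2069.1$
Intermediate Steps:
$Z{\left(L \right)} = 7 - L$
$f = \frac{1727}{384}$ ($f = \frac{9}{2} - \frac{1}{2 \cdot 192} = \frac{9}{2} - \frac{1}{384} = \frac{1727}{384} \approx 4.4974$)
$l = \sqrt{20153} \approx 141.96$
$C{\left(N,u \right)} = 2 N \left(-105 + u\right)$ ($C{\left(N,u \right)} = \left(-105 + u\right) 2 N = 2 N \left(-105 + u\right)$)
$C{\left(Z{\left(-4 \right)},f \right)} + l = 2 \left(7 - -4\right) \left(-105 + \frac{1727}{384}\right) + \sqrt{20153} = 2 \left(7 + 4\right) \left(- \frac{38593}{384}\right) + \sqrt{20153} = 2 \cdot 11 \left(- \frac{38593}{384}\right) + \sqrt{20153} = - \frac{424523}{192} + \sqrt{20153}$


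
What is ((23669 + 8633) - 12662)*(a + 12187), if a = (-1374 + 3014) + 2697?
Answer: 324531360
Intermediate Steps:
a = 4337 (a = 1640 + 2697 = 4337)
((23669 + 8633) - 12662)*(a + 12187) = ((23669 + 8633) - 12662)*(4337 + 12187) = (32302 - 12662)*16524 = 19640*16524 = 324531360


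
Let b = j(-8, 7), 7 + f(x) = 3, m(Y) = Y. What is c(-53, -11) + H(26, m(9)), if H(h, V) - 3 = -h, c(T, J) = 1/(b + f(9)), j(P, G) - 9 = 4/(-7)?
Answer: -706/31 ≈ -22.774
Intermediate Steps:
j(P, G) = 59/7 (j(P, G) = 9 + 4/(-7) = 9 + 4*(-⅐) = 9 - 4/7 = 59/7)
f(x) = -4 (f(x) = -7 + 3 = -4)
b = 59/7 ≈ 8.4286
c(T, J) = 7/31 (c(T, J) = 1/(59/7 - 4) = 1/(31/7) = 7/31)
H(h, V) = 3 - h
c(-53, -11) + H(26, m(9)) = 7/31 + (3 - 1*26) = 7/31 + (3 - 26) = 7/31 - 23 = -706/31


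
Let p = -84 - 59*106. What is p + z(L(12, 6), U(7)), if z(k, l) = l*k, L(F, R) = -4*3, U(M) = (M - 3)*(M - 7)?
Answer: -6338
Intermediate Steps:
U(M) = (-7 + M)*(-3 + M) (U(M) = (-3 + M)*(-7 + M) = (-7 + M)*(-3 + M))
L(F, R) = -12
z(k, l) = k*l
p = -6338 (p = -84 - 6254 = -6338)
p + z(L(12, 6), U(7)) = -6338 - 12*(21 + 7² - 10*7) = -6338 - 12*(21 + 49 - 70) = -6338 - 12*0 = -6338 + 0 = -6338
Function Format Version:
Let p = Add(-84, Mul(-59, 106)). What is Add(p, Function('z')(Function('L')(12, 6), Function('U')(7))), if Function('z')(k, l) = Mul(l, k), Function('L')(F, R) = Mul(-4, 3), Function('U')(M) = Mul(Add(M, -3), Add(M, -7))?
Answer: -6338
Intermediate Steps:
Function('U')(M) = Mul(Add(-7, M), Add(-3, M)) (Function('U')(M) = Mul(Add(-3, M), Add(-7, M)) = Mul(Add(-7, M), Add(-3, M)))
Function('L')(F, R) = -12
Function('z')(k, l) = Mul(k, l)
p = -6338 (p = Add(-84, -6254) = -6338)
Add(p, Function('z')(Function('L')(12, 6), Function('U')(7))) = Add(-6338, Mul(-12, Add(21, Pow(7, 2), Mul(-10, 7)))) = Add(-6338, Mul(-12, Add(21, 49, -70))) = Add(-6338, Mul(-12, 0)) = Add(-6338, 0) = -6338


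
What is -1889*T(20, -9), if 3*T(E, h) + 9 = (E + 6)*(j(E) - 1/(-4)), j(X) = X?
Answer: -651705/2 ≈ -3.2585e+5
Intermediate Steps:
T(E, h) = -3 + (6 + E)*(¼ + E)/3 (T(E, h) = -3 + ((E + 6)*(E - 1/(-4)))/3 = -3 + ((6 + E)*(E - 1*(-¼)))/3 = -3 + ((6 + E)*(E + ¼))/3 = -3 + ((6 + E)*(¼ + E))/3 = -3 + (6 + E)*(¼ + E)/3)
-1889*T(20, -9) = -1889*(-5/2 + (⅓)*20² + (25/12)*20) = -1889*(-5/2 + (⅓)*400 + 125/3) = -1889*(-5/2 + 400/3 + 125/3) = -1889*345/2 = -651705/2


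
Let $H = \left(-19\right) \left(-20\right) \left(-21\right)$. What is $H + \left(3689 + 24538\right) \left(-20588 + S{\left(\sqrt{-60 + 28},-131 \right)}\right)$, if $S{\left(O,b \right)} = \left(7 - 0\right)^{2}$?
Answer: $-579762333$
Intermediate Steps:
$H = -7980$ ($H = 380 \left(-21\right) = -7980$)
$S{\left(O,b \right)} = 49$ ($S{\left(O,b \right)} = \left(7 + 0\right)^{2} = 7^{2} = 49$)
$H + \left(3689 + 24538\right) \left(-20588 + S{\left(\sqrt{-60 + 28},-131 \right)}\right) = -7980 + \left(3689 + 24538\right) \left(-20588 + 49\right) = -7980 + 28227 \left(-20539\right) = -7980 - 579754353 = -579762333$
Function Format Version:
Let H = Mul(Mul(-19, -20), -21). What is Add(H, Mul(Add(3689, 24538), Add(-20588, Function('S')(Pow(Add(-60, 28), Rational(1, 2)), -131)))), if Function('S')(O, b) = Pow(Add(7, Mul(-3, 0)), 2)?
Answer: -579762333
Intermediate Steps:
H = -7980 (H = Mul(380, -21) = -7980)
Function('S')(O, b) = 49 (Function('S')(O, b) = Pow(Add(7, 0), 2) = Pow(7, 2) = 49)
Add(H, Mul(Add(3689, 24538), Add(-20588, Function('S')(Pow(Add(-60, 28), Rational(1, 2)), -131)))) = Add(-7980, Mul(Add(3689, 24538), Add(-20588, 49))) = Add(-7980, Mul(28227, -20539)) = Add(-7980, -579754353) = -579762333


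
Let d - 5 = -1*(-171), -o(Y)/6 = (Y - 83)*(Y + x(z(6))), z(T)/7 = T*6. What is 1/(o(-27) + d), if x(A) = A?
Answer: 1/148676 ≈ 6.7260e-6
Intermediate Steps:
z(T) = 42*T (z(T) = 7*(T*6) = 7*(6*T) = 42*T)
o(Y) = -6*(-83 + Y)*(252 + Y) (o(Y) = -6*(Y - 83)*(Y + 42*6) = -6*(-83 + Y)*(Y + 252) = -6*(-83 + Y)*(252 + Y))
d = 176 (d = 5 - 1*(-171) = 5 + 171 = 176)
1/(o(-27) + d) = 1/((125496 - 1014*(-27) - 6*(-27)²) + 176) = 1/((125496 + 27378 - 6*729) + 176) = 1/((125496 + 27378 - 4374) + 176) = 1/(148500 + 176) = 1/148676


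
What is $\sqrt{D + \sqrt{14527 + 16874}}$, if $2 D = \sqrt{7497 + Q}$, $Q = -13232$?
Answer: $\frac{\sqrt{12 \sqrt{3489} + 2 i \sqrt{5735}}}{2} \approx 13.387 + 1.4143 i$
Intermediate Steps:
$D = \frac{i \sqrt{5735}}{2}$ ($D = \frac{\sqrt{7497 - 13232}}{2} = \frac{\sqrt{-5735}}{2} = \frac{i \sqrt{5735}}{2} \approx 37.865 i$)
$\sqrt{D + \sqrt{14527 + 16874}} = \sqrt{\frac{i \sqrt{5735}}{2} + \sqrt{14527 + 16874}} = \sqrt{\frac{i \sqrt{5735}}{2} + \sqrt{31401}} = \sqrt{\frac{i \sqrt{5735}}{2} + 3 \sqrt{3489}} = \sqrt{3 \sqrt{3489} + \frac{i \sqrt{5735}}{2}}$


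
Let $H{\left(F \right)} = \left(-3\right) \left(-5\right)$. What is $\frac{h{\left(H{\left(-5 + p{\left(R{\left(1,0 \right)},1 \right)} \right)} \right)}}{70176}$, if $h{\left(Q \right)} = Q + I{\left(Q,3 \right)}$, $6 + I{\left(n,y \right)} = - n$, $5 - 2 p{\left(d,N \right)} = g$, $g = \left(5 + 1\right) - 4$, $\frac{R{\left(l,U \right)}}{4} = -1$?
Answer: $- \frac{1}{11696} \approx -8.5499 \cdot 10^{-5}$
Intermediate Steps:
$R{\left(l,U \right)} = -4$ ($R{\left(l,U \right)} = 4 \left(-1\right) = -4$)
$g = 2$ ($g = 6 - 4 = 2$)
$p{\left(d,N \right)} = \frac{3}{2}$ ($p{\left(d,N \right)} = \frac{5}{2} - 1 = \frac{3}{2}$)
$H{\left(F \right)} = 15$
$I{\left(n,y \right)} = -6 - n$
$h{\left(Q \right)} = -6$ ($h{\left(Q \right)} = Q - \left(6 + Q\right) = -6$)
$\frac{h{\left(H{\left(-5 + p{\left(R{\left(1,0 \right)},1 \right)} \right)} \right)}}{70176} = - \frac{6}{70176} = \left(-6\right) \frac{1}{70176} = - \frac{1}{11696}$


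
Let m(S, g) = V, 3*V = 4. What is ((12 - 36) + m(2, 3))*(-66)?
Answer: 1496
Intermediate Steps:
V = 4/3 (V = (1/3)*4 = 4/3 ≈ 1.3333)
m(S, g) = 4/3
((12 - 36) + m(2, 3))*(-66) = ((12 - 36) + 4/3)*(-66) = (-24 + 4/3)*(-66) = -68/3*(-66) = 1496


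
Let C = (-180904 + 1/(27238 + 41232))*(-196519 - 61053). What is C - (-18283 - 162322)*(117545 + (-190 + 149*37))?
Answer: 2354901726976794/34235 ≈ 6.8786e+10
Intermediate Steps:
C = 1595207387058894/34235 (C = (-180904 + 1/68470)*(-257572) = -12386496879/68470*(-257572) = 1595207387058894/34235 ≈ 4.6596e+10)
C - (-18283 - 162322)*(117545 + (-190 + 149*37)) = 1595207387058894/34235 - (-18283 - 162322)*(117545 + (-190 + 149*37)) = 1595207387058894/34235 - (-180605)*(117545 + (-190 + 5513)) = 1595207387058894/34235 - (-180605)*(117545 + 5323) = 1595207387058894/34235 - (-180605)*122868 = 1595207387058894/34235 - 1*(-22190575140) = 1595207387058894/34235 + 22190575140 = 2354901726976794/34235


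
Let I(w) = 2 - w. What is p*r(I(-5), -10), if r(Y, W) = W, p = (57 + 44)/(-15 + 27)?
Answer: -505/6 ≈ -84.167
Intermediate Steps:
p = 101/12 ≈ 8.4167
p*r(I(-5), -10) = (101/12)*(-10) = -505/6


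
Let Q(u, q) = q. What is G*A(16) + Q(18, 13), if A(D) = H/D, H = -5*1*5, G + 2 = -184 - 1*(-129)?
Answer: 1633/16 ≈ 102.06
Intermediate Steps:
G = -57 (G = -2 + (-184 - 1*(-129)) = -2 + (-184 + 129) = -2 - 55 = -57)
H = -25 (H = -5*5 = -25)
A(D) = -25/D
G*A(16) + Q(18, 13) = -(-1425)/16 + 13 = -57*(-25/16) + 13 = 1425/16 + 13 = 1633/16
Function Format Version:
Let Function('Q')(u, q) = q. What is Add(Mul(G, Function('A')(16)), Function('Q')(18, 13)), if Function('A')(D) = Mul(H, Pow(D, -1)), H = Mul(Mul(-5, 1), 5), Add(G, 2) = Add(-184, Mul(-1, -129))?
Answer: Rational(1633, 16) ≈ 102.06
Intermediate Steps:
G = -57 (G = Add(-2, Add(-184, Mul(-1, -129))) = Add(-2, Add(-184, 129)) = Add(-2, -55) = -57)
H = -25 (H = Mul(-5, 5) = -25)
Function('A')(D) = Mul(-25, Pow(D, -1))
Add(Mul(G, Function('A')(16)), Function('Q')(18, 13)) = Add(Mul(-57, Mul(-25, Pow(16, -1))), 13) = Add(Mul(-57, Mul(-25, Rational(1, 16))), 13) = Add(Mul(-57, Rational(-25, 16)), 13) = Add(Rational(1425, 16), 13) = Rational(1633, 16)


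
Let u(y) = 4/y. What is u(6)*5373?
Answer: 3582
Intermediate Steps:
u(6)*5373 = (4/6)*5373 = (4*(⅙))*5373 = (⅔)*5373 = 3582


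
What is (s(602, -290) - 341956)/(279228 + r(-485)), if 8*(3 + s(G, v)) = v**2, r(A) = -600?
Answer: -94699/79608 ≈ -1.1896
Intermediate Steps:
s(G, v) = -3 + v**2/8
(s(602, -290) - 341956)/(279228 + r(-485)) = ((-3 + (1/8)*(-290)**2) - 341956)/(279228 - 600) = ((-3 + (1/8)*84100) - 341956)/278628 = ((-3 + 21025/2) - 341956)*(1/278628) = (21019/2 - 341956)*(1/278628) = -662893/2*1/278628 = -94699/79608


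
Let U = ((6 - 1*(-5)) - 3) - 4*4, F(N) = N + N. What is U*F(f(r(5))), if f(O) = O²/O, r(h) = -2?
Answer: 32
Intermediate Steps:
f(O) = O
F(N) = 2*N
U = -8 (U = ((6 + 5) - 3) - 16 = (11 - 3) - 16 = 8 - 16 = -8)
U*F(f(r(5))) = -16*(-2) = -8*(-4) = 32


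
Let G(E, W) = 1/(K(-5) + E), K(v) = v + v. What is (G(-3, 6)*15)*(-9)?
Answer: 135/13 ≈ 10.385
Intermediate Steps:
K(v) = 2*v
G(E, W) = 1/(-10 + E) (G(E, W) = 1/(2*(-5) + E) = 1/(-10 + E))
(G(-3, 6)*15)*(-9) = (15/(-10 - 3))*(-9) = (15/(-13))*(-9) = -1/13*15*(-9) = -15/13*(-9) = 135/13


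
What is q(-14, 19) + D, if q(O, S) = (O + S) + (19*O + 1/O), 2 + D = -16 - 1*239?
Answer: -7253/14 ≈ -518.07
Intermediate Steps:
D = -257 (D = -2 + (-16 - 1*239) = -2 + (-16 - 239) = -2 - 255 = -257)
q(O, S) = S + 1/O + 20*O (q(O, S) = (O + S) + (1/O + 19*O) = S + 1/O + 20*O)
q(-14, 19) + D = (19 + 1/(-14) + 20*(-14)) - 257 = (19 - 1/14 - 280) - 257 = -3655/14 - 257 = -7253/14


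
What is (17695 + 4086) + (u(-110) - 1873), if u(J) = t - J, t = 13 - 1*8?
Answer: 20023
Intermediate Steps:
t = 5 (t = 13 - 8 = 5)
u(J) = 5 - J
(17695 + 4086) + (u(-110) - 1873) = (17695 + 4086) + ((5 - 1*(-110)) - 1873) = 21781 + ((5 + 110) - 1873) = 21781 + (115 - 1873) = 21781 - 1758 = 20023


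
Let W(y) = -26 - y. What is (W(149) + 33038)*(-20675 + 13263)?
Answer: -243580556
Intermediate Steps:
(W(149) + 33038)*(-20675 + 13263) = ((-26 - 1*149) + 33038)*(-20675 + 13263) = ((-26 - 149) + 33038)*(-7412) = (-175 + 33038)*(-7412) = 32863*(-7412) = -243580556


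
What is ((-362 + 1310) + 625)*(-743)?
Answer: -1168739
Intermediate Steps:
((-362 + 1310) + 625)*(-743) = (948 + 625)*(-743) = 1573*(-743) = -1168739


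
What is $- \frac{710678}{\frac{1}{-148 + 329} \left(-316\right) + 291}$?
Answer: $- \frac{128632718}{52355} \approx -2456.9$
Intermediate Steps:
$- \frac{710678}{\frac{1}{-148 + 329} \left(-316\right) + 291} = - \frac{710678}{\frac{1}{181} \left(-316\right) + 291} = - \frac{710678}{- \frac{316}{181} + 291} = - \frac{710678}{\frac{52355}{181}} = \left(-710678\right) \frac{181}{52355} = - \frac{128632718}{52355}$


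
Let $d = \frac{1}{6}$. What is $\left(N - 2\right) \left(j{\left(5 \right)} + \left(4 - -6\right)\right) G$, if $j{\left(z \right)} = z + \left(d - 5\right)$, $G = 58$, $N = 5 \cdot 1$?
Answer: $1769$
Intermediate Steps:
$N = 5$
$d = \frac{1}{6} \approx 0.16667$
$j{\left(z \right)} = - \frac{29}{6} + z$ ($j{\left(z \right)} = z + \left(\frac{1}{6} - 5\right) = z - \frac{29}{6} = - \frac{29}{6} + z$)
$\left(N - 2\right) \left(j{\left(5 \right)} + \left(4 - -6\right)\right) G = \left(5 - 2\right) \left(\left(- \frac{29}{6} + 5\right) + \left(4 - -6\right)\right) 58 = 3 \left(\frac{1}{6} + \left(4 + 6\right)\right) 58 = 3 \left(\frac{1}{6} + 10\right) 58 = 3 \cdot \frac{61}{6} \cdot 58 = \frac{61}{2} \cdot 58 = 1769$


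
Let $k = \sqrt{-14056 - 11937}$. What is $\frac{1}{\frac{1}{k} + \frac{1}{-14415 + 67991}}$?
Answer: $\frac{1392600968}{2870413769} + \frac{2870387776 i \sqrt{25993}}{2870413769} \approx 0.48516 + 161.22 i$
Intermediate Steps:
$k = i \sqrt{25993}$ ($k = \sqrt{-25993} = i \sqrt{25993} \approx 161.22 i$)
$\frac{1}{\frac{1}{k} + \frac{1}{-14415 + 67991}} = \frac{1}{\frac{1}{i \sqrt{25993}} + \frac{1}{-14415 + 67991}} = \frac{1}{- \frac{i \sqrt{25993}}{25993} + \frac{1}{53576}} = \frac{1}{\frac{1}{53576} - \frac{i \sqrt{25993}}{25993}}$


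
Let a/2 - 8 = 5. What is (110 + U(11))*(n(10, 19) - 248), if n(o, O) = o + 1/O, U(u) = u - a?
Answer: -22605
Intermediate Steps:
a = 26 (a = 16 + 2*5 = 16 + 10 = 26)
U(u) = -26 + u (U(u) = u - 1*26 = u - 26 = -26 + u)
(110 + U(11))*(n(10, 19) - 248) = (110 + (-26 + 11))*((10 + 1/19) - 248) = (110 - 15)*((10 + 1/19) - 248) = 95*(191/19 - 248) = 95*(-4521/19) = -22605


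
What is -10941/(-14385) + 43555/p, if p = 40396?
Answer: 50881491/27671260 ≈ 1.8388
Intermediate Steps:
-10941/(-14385) + 43555/p = -10941/(-14385) + 43555/40396 = -10941*(-1/14385) + 43555*(1/40396) = 521/685 + 43555/40396 = 50881491/27671260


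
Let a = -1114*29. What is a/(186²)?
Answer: -16153/17298 ≈ -0.93381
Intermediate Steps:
a = -32306
a/(186²) = -32306/(186²) = -32306/34596 = -32306*1/34596 = -16153/17298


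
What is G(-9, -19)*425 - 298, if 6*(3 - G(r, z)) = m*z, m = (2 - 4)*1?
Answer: -5144/3 ≈ -1714.7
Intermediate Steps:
m = -2 (m = -2*1 = -2)
G(r, z) = 3 + z/3 (G(r, z) = 3 - (-1)*z/3 = 3 + z/3)
G(-9, -19)*425 - 298 = (3 + (⅓)*(-19))*425 - 298 = (3 - 19/3)*425 - 298 = -10/3*425 - 298 = -4250/3 - 298 = -5144/3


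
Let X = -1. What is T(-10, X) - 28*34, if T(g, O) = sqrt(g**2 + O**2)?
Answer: -952 + sqrt(101) ≈ -941.95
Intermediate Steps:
T(g, O) = sqrt(O**2 + g**2)
T(-10, X) - 28*34 = sqrt((-1)**2 + (-10)**2) - 28*34 = sqrt(1 + 100) - 952 = sqrt(101) - 952 = -952 + sqrt(101)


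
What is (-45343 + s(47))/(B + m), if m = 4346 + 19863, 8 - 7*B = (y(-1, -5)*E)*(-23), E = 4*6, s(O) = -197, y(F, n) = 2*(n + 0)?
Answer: -318780/163951 ≈ -1.9444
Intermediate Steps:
y(F, n) = 2*n
E = 24
B = -5512/7 (B = 8/7 - (2*(-5))*24*(-23)/7 = 8/7 - (-10*24)*(-23)/7 = 8/7 - (-240)*(-23)/7 = 8/7 - ⅐*5520 = 8/7 - 5520/7 = -5512/7 ≈ -787.43)
m = 24209
(-45343 + s(47))/(B + m) = (-45343 - 197)/(-5512/7 + 24209) = -45540/163951/7 = -45540*7/163951 = -318780/163951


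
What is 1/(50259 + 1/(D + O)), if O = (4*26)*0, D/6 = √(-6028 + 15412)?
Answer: 16978696416/853332303171743 - 12*√2346/853332303171743 ≈ 1.9897e-5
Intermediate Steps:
D = 12*√2346 (D = 6*√(-6028 + 15412) = 6*√9384 = 6*(2*√2346) = 12*√2346 ≈ 581.23)
O = 0 (O = 104*0 = 0)
1/(50259 + 1/(D + O)) = 1/(50259 + 1/(12*√2346 + 0)) = 1/(50259 + 1/(12*√2346)) = 1/(50259 + √2346/28152)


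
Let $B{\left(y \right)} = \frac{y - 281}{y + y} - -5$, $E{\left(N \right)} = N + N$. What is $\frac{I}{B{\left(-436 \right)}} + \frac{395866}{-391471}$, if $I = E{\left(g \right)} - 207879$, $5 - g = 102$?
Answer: $- \frac{71030373385658}{1987498267} \approx -35739.0$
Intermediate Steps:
$g = -97$ ($g = 5 - 102 = -97$)
$E{\left(N \right)} = 2 N$
$B{\left(y \right)} = 5 + \frac{-281 + y}{2 y}$ ($B{\left(y \right)} = \frac{-281 + y}{2 y} + 5 = 5 + \frac{-281 + y}{2 y}$)
$I = -208073$ ($I = 2 \left(-97\right) - 207879 = -194 - 207879 = -208073$)
$\frac{I}{B{\left(-436 \right)}} + \frac{395866}{-391471} = - \frac{208073}{\frac{1}{2} \frac{1}{-436} \left(-281 + 11 \left(-436\right)\right)} + \frac{395866}{-391471} = - \frac{208073}{\frac{1}{2} \left(- \frac{1}{436}\right) \left(-281 - 4796\right)} + 395866 \left(- \frac{1}{391471}\right) = - \frac{208073}{\frac{1}{2} \left(- \frac{1}{436}\right) \left(-5077\right)} - \frac{395866}{391471} = - \frac{208073}{\frac{5077}{872}} - \frac{395866}{391471} = \left(-208073\right) \frac{872}{5077} - \frac{395866}{391471} = - \frac{181439656}{5077} - \frac{395866}{391471} = - \frac{71030373385658}{1987498267}$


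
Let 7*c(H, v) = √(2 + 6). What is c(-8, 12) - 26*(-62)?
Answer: 1612 + 2*√2/7 ≈ 1612.4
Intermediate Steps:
c(H, v) = 2*√2/7 (c(H, v) = √(2 + 6)/7 = √8/7 = (2*√2)/7 = 2*√2/7)
c(-8, 12) - 26*(-62) = 2*√2/7 - 26*(-62) = 2*√2/7 + 1612 = 1612 + 2*√2/7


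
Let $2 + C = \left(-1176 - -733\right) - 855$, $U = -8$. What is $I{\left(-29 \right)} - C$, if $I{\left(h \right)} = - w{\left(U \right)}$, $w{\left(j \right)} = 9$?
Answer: $1291$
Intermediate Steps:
$I{\left(h \right)} = -9$ ($I{\left(h \right)} = \left(-1\right) 9 = -9$)
$C = -1300$ ($C = -2 - 1298 = -1300$)
$I{\left(-29 \right)} - C = -9 - -1300 = -9 + 1300 = 1291$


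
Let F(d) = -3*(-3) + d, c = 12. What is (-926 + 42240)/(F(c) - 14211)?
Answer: -20657/7095 ≈ -2.9115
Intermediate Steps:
F(d) = 9 + d
(-926 + 42240)/(F(c) - 14211) = (-926 + 42240)/((9 + 12) - 14211) = 41314/(21 - 14211) = 41314/(-14190) = 41314*(-1/14190) = -20657/7095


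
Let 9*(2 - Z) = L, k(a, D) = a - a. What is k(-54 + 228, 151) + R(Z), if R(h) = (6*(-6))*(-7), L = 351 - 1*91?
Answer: 252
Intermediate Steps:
L = 260 (L = 351 - 91 = 260)
k(a, D) = 0
Z = -242/9 (Z = 2 - ⅑*260 = 2 - 260/9 = -242/9 ≈ -26.889)
R(h) = 252 (R(h) = -36*(-7) = 252)
k(-54 + 228, 151) + R(Z) = 0 + 252 = 252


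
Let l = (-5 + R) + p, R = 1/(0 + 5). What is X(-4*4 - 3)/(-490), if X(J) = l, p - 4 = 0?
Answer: 2/1225 ≈ 0.0016327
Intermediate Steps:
p = 4 (p = 4 + 0 = 4)
R = 1/5 ≈ 0.20000
l = -4/5 (l = (-5 + 1/5) + 4 = -24/5 + 4 = -4/5 ≈ -0.80000)
X(J) = -4/5
X(-4*4 - 3)/(-490) = -4/5/(-490) = -1/490*(-4/5) = 2/1225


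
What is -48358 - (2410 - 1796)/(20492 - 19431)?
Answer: -51308452/1061 ≈ -48359.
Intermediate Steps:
-48358 - (2410 - 1796)/(20492 - 19431) = -48358 - 614/1061 = -51308452/1061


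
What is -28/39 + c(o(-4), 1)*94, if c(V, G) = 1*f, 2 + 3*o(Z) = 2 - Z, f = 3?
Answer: 10970/39 ≈ 281.28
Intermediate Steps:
o(Z) = -Z/3 (o(Z) = -2/3 + (2 - Z)/3 = -2/3 + (2/3 - Z/3) = -Z/3)
c(V, G) = 3 (c(V, G) = 1*3 = 3)
-28/39 + c(o(-4), 1)*94 = -28/39 + 3*94 = -28*1/39 + 282 = -28/39 + 282 = 10970/39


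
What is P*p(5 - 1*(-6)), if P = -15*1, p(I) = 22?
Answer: -330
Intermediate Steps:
P = -15
P*p(5 - 1*(-6)) = -15*22 = -330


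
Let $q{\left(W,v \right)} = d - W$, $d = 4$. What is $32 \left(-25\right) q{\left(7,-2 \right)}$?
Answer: $2400$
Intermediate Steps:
$q{\left(W,v \right)} = 4 - W$
$32 \left(-25\right) q{\left(7,-2 \right)} = 32 \left(-25\right) \left(4 - 7\right) = - 800 \left(4 - 7\right) = \left(-800\right) \left(-3\right) = 2400$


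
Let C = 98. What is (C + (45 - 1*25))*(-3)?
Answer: -354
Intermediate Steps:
(C + (45 - 1*25))*(-3) = (98 + (45 - 1*25))*(-3) = (98 + (45 - 25))*(-3) = (98 + 20)*(-3) = 118*(-3) = -354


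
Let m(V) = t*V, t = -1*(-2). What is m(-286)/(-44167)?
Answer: 572/44167 ≈ 0.012951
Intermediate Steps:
t = 2
m(V) = 2*V
m(-286)/(-44167) = (2*(-286))/(-44167) = -572*(-1/44167) = 572/44167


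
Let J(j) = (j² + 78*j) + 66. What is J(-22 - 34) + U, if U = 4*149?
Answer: -570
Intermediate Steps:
J(j) = 66 + j² + 78*j
U = 596
J(-22 - 34) + U = (66 + (-22 - 34)² + 78*(-22 - 34)) + 596 = (66 + (-56)² + 78*(-56)) + 596 = (66 + 3136 - 4368) + 596 = -1166 + 596 = -570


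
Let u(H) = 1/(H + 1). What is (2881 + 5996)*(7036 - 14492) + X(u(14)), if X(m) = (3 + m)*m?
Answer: -14892055154/225 ≈ -6.6187e+7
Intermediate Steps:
u(H) = 1/(1 + H)
X(m) = m*(3 + m)
(2881 + 5996)*(7036 - 14492) + X(u(14)) = (2881 + 5996)*(7036 - 14492) + (3 + 1/(1 + 14))/(1 + 14) = 8877*(-7456) + (3 + 1/15)/15 = -66186912 + (3 + 1/15)/15 = -66186912 + (1/15)*(46/15) = -66186912 + 46/225 = -14892055154/225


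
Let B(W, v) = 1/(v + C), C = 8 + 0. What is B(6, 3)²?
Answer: 1/121 ≈ 0.0082645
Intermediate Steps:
C = 8
B(W, v) = 1/(8 + v) (B(W, v) = 1/(v + 8) = 1/(8 + v))
B(6, 3)² = (1/(8 + 3))² = (1/11)² = 1/121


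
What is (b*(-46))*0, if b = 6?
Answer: 0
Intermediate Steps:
(b*(-46))*0 = (6*(-46))*0 = -276*0 = 0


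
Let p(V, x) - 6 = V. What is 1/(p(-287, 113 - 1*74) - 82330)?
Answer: -1/82611 ≈ -1.2105e-5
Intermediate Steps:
p(V, x) = 6 + V
1/(p(-287, 113 - 1*74) - 82330) = 1/((6 - 287) - 82330) = 1/(-281 - 82330) = 1/(-82611) = -1/82611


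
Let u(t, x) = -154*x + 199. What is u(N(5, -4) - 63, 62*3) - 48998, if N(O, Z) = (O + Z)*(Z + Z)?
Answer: -77443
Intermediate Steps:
N(O, Z) = 2*Z*(O + Z) (N(O, Z) = (O + Z)*(2*Z) = 2*Z*(O + Z))
u(t, x) = 199 - 154*x
u(N(5, -4) - 63, 62*3) - 48998 = (199 - 9548*3) - 48998 = (199 - 154*186) - 48998 = (199 - 28644) - 48998 = -28445 - 48998 = -77443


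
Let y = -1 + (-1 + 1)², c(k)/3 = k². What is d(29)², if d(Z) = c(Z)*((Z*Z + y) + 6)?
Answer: 4555910953764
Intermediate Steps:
c(k) = 3*k²
y = -1 (y = -1 + 0² = -1 + 0 = -1)
d(Z) = 3*Z²*(5 + Z²) (d(Z) = (3*Z²)*((Z*Z - 1) + 6) = (3*Z²)*((Z² - 1) + 6) = (3*Z²)*((-1 + Z²) + 6) = (3*Z²)*(5 + Z²) = 3*Z²*(5 + Z²))
d(29)² = (3*29²*(5 + 29²))² = (3*841*(5 + 841))² = (3*841*846)² = 2134458² = 4555910953764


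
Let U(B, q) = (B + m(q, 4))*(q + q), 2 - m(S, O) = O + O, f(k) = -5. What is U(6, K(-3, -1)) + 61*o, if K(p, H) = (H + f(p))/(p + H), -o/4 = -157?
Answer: 38308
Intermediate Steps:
o = 628 (o = -4*(-157) = 628)
m(S, O) = 2 - 2*O (m(S, O) = 2 - (O + O) = 2 - 2*O)
K(p, H) = (-5 + H)/(H + p) (K(p, H) = (H - 5)/(p + H) = (-5 + H)/(H + p))
U(B, q) = 2*q*(-6 + B) (U(B, q) = (B + (2 - 2*4))*(q + q) = (B + (2 - 8))*(2*q) = (B - 6)*(2*q) = (-6 + B)*(2*q) = 2*q*(-6 + B))
U(6, K(-3, -1)) + 61*o = 2*((-5 - 1)/(-1 - 3))*(-6 + 6) + 61*628 = 2*(-6/(-4))*0 + 38308 = 2*(-1/4*(-6))*0 + 38308 = 2*(3/2)*0 + 38308 = 0 + 38308 = 38308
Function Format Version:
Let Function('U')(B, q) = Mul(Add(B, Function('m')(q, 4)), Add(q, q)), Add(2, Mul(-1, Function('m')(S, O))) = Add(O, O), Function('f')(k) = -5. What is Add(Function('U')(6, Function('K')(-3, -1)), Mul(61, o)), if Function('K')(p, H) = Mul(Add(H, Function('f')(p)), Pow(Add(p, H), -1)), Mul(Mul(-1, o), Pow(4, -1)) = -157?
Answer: 38308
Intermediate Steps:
o = 628 (o = Mul(-4, -157) = 628)
Function('m')(S, O) = Add(2, Mul(-2, O)) (Function('m')(S, O) = Add(2, Mul(-1, Add(O, O))) = Add(2, Mul(-1, Mul(2, O))) = Add(2, Mul(-2, O)))
Function('K')(p, H) = Mul(Pow(Add(H, p), -1), Add(-5, H)) (Function('K')(p, H) = Mul(Add(H, -5), Pow(Add(p, H), -1)) = Mul(Add(-5, H), Pow(Add(H, p), -1)) = Mul(Pow(Add(H, p), -1), Add(-5, H)))
Function('U')(B, q) = Mul(2, q, Add(-6, B)) (Function('U')(B, q) = Mul(Add(B, Add(2, Mul(-2, 4))), Add(q, q)) = Mul(Add(B, Add(2, -8)), Mul(2, q)) = Mul(Add(B, -6), Mul(2, q)) = Mul(Add(-6, B), Mul(2, q)) = Mul(2, q, Add(-6, B)))
Add(Function('U')(6, Function('K')(-3, -1)), Mul(61, o)) = Add(Mul(2, Mul(Pow(Add(-1, -3), -1), Add(-5, -1)), Add(-6, 6)), Mul(61, 628)) = Add(Mul(2, Mul(Pow(-4, -1), -6), 0), 38308) = Add(Mul(2, Mul(Rational(-1, 4), -6), 0), 38308) = Add(Mul(2, Rational(3, 2), 0), 38308) = Add(0, 38308) = 38308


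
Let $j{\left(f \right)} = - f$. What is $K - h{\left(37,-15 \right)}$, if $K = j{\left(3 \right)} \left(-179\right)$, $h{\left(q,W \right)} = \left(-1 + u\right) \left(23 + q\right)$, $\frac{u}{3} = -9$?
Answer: $2217$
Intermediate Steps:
$u = -27$ ($u = 3 \left(-9\right) = -27$)
$h{\left(q,W \right)} = -644 - 28 q$ ($h{\left(q,W \right)} = \left(-1 - 27\right) \left(23 + q\right) = - 28 \left(23 + q\right) = -644 - 28 q$)
$K = 537$ ($K = \left(-1\right) 3 \left(-179\right) = \left(-3\right) \left(-179\right) = 537$)
$K - h{\left(37,-15 \right)} = 537 - \left(-644 - 1036\right) = 537 - -1680 = 537 + 1680 = 2217$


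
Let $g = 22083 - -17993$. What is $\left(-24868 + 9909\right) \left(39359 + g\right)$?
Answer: $-1188268165$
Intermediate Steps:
$g = 40076$ ($g = 22083 + 17993 = 40076$)
$\left(-24868 + 9909\right) \left(39359 + g\right) = \left(-24868 + 9909\right) \left(39359 + 40076\right) = \left(-14959\right) 79435 = -1188268165$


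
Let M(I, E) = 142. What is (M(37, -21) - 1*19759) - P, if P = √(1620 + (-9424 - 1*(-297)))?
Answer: -19617 - I*√7507 ≈ -19617.0 - 86.643*I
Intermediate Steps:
P = I*√7507 (P = √(1620 + (-9424 + 297)) = √(1620 - 9127) = √(-7507) = I*√7507 ≈ 86.643*I)
(M(37, -21) - 1*19759) - P = (142 - 1*19759) - I*√7507 = (142 - 19759) - I*√7507 = -19617 - I*√7507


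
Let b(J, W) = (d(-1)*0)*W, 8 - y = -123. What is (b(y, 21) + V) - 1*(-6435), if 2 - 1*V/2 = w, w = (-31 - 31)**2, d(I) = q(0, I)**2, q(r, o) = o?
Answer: -1249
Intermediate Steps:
y = 131 (y = 8 - 1*(-123) = 8 + 123 = 131)
d(I) = I**2
b(J, W) = 0 (b(J, W) = ((-1)**2*0)*W = (1*0)*W = 0*W = 0)
w = 3844 (w = (-62)**2 = 3844)
V = -7684 (V = 4 - 2*3844 = 4 - 7688 = -7684)
(b(y, 21) + V) - 1*(-6435) = (0 - 7684) - 1*(-6435) = -7684 + 6435 = -1249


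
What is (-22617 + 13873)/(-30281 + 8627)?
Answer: 4372/10827 ≈ 0.40381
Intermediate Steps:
(-22617 + 13873)/(-30281 + 8627) = -8744/(-21654) = -8744*(-1/21654) = 4372/10827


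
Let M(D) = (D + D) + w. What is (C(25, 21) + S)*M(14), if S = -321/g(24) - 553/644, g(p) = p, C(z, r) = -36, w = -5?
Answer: -9243/8 ≈ -1155.4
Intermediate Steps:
S = -2619/184 (S = -321/24 - 553/644 = -321*1/24 - 553*1/644 = -107/8 - 79/92 = -2619/184 ≈ -14.234)
M(D) = -5 + 2*D (M(D) = (D + D) - 5 = 2*D - 5 = -5 + 2*D)
(C(25, 21) + S)*M(14) = (-36 - 2619/184)*(-5 + 2*14) = -9243*(-5 + 28)/184 = -9243/184*23 = -9243/8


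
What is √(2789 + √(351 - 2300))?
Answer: √(2789 + I*√1949) ≈ 52.813 + 0.418*I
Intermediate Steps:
√(2789 + √(351 - 2300)) = √(2789 + √(-1949)) = √(2789 + I*√1949)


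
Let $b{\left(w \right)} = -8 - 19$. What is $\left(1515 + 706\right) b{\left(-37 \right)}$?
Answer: $-59967$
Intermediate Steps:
$b{\left(w \right)} = -27$ ($b{\left(w \right)} = -8 - 19 = -27$)
$\left(1515 + 706\right) b{\left(-37 \right)} = \left(1515 + 706\right) \left(-27\right) = 2221 \left(-27\right) = -59967$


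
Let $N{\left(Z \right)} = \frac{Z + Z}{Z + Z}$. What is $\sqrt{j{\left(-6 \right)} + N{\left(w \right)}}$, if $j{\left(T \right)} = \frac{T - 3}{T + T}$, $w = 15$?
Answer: $\frac{\sqrt{7}}{2} \approx 1.3229$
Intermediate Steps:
$N{\left(Z \right)} = 1$ ($N{\left(Z \right)} = \frac{2 Z}{2 Z} = 2 Z \frac{1}{2 Z} = 1$)
$j{\left(T \right)} = \frac{-3 + T}{2 T}$
$\sqrt{j{\left(-6 \right)} + N{\left(w \right)}} = \sqrt{\frac{-3 - 6}{2 \left(-6\right)} + 1} = \sqrt{\frac{1}{2} \left(- \frac{1}{6}\right) \left(-9\right) + 1} = \sqrt{\frac{3}{4} + 1} = \sqrt{\frac{7}{4}} = \frac{\sqrt{7}}{2}$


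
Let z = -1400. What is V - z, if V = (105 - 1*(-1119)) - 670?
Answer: 1954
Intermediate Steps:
V = 554 (V = (105 + 1119) - 670 = 1224 - 670 = 554)
V - z = 554 - 1*(-1400) = 554 + 1400 = 1954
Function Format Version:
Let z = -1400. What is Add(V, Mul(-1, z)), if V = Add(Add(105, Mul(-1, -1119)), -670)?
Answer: 1954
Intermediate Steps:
V = 554 (V = Add(Add(105, 1119), -670) = Add(1224, -670) = 554)
Add(V, Mul(-1, z)) = Add(554, Mul(-1, -1400)) = Add(554, 1400) = 1954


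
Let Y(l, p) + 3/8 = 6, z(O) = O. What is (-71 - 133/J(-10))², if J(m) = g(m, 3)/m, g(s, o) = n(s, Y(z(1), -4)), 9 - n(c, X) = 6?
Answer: 1247689/9 ≈ 1.3863e+5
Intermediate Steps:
Y(l, p) = 45/8 (Y(l, p) = -3/8 + 6 = 45/8)
n(c, X) = 3 (n(c, X) = 9 - 1*6 = 9 - 6 = 3)
g(s, o) = 3
J(m) = 3/m
(-71 - 133/J(-10))² = (-71 - 133/(3/(-10)))² = (-71 - 133/(3*(-⅒)))² = (-71 - 133/(-3/10))² = (-71 - 133*(-10/3))² = (-71 + 1330/3)² = (1117/3)² = 1247689/9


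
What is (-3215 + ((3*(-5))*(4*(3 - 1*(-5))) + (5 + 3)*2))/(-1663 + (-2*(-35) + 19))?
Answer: 3679/1574 ≈ 2.3374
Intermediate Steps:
(-3215 + ((3*(-5))*(4*(3 - 1*(-5))) + (5 + 3)*2))/(-1663 + (-2*(-35) + 19)) = (-3215 + (-60*(3 + 5) + 8*2))/(-1663 + (70 + 19)) = (-3215 + (-60*8 + 16))/(-1663 + 89) = (-3215 + (-15*32 + 16))/(-1574) = (-3215 + (-480 + 16))*(-1/1574) = (-3215 - 464)*(-1/1574) = -3679*(-1/1574) = 3679/1574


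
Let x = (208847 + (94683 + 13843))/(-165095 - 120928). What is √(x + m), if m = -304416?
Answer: I*√2767122996656627/95341 ≈ 551.74*I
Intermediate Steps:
x = -105791/95341 (x = (208847 + 108526)/(-286023) = 317373*(-1/286023) = -105791/95341 ≈ -1.1096)
√(x + m) = √(-105791/95341 - 304416) = √(-29023431647/95341) = I*√2767122996656627/95341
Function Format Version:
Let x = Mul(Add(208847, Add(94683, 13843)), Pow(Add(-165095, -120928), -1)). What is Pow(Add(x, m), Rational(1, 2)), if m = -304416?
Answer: Mul(Rational(1, 95341), I, Pow(2767122996656627, Rational(1, 2))) ≈ Mul(551.74, I)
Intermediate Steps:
x = Rational(-105791, 95341) (x = Mul(Add(208847, 108526), Pow(-286023, -1)) = Mul(317373, Rational(-1, 286023)) = Rational(-105791, 95341) ≈ -1.1096)
Pow(Add(x, m), Rational(1, 2)) = Pow(Add(Rational(-105791, 95341), -304416), Rational(1, 2)) = Pow(Rational(-29023431647, 95341), Rational(1, 2)) = Mul(Rational(1, 95341), I, Pow(2767122996656627, Rational(1, 2)))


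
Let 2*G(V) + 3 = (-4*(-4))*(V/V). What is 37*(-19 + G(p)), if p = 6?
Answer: -925/2 ≈ -462.50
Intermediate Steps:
G(V) = 13/2 (G(V) = -3/2 + ((-4*(-4))*(V/V))/2 = -3/2 + (16*1)/2 = -3/2 + (½)*16 = -3/2 + 8 = 13/2)
37*(-19 + G(p)) = 37*(-19 + 13/2) = 37*(-25/2) = -925/2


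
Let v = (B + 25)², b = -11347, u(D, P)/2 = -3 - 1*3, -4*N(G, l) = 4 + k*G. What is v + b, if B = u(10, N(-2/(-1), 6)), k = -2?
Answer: -11178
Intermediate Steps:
N(G, l) = -1 + G/2 (N(G, l) = -(4 - 2*G)/4 = -1 + G/2)
u(D, P) = -12 (u(D, P) = 2*(-3 - 1*3) = 2*(-3 - 3) = 2*(-6) = -12)
B = -12
v = 169 (v = (-12 + 25)² = 13² = 169)
v + b = 169 - 11347 = -11178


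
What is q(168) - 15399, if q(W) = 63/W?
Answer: -123189/8 ≈ -15399.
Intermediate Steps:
q(168) - 15399 = 63/168 - 15399 = 63*(1/168) - 15399 = 3/8 - 15399 = -123189/8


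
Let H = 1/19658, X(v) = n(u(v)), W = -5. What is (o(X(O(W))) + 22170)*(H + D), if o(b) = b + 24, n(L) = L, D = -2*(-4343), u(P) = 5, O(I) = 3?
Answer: 3790465686411/19658 ≈ 1.9282e+8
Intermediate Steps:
D = 8686
X(v) = 5
o(b) = 24 + b
H = 1/19658 ≈ 5.0870e-5
(o(X(O(W))) + 22170)*(H + D) = ((24 + 5) + 22170)*(1/19658 + 8686) = (29 + 22170)*(170749389/19658) = 22199*(170749389/19658) = 3790465686411/19658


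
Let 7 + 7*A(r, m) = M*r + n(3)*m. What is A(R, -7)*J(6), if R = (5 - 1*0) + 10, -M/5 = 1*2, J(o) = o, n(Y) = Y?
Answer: -1068/7 ≈ -152.57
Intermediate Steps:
M = -10 (M = -5*2 = -10)
R = 15 (R = (5 + 0) + 10 = 5 + 10 = 15)
A(r, m) = -1 - 10*r/7 + 3*m/7 (A(r, m) = -1 + (-10*r + 3*m)/7 = -1 + (-10*r/7 + 3*m/7) = -1 - 10*r/7 + 3*m/7)
A(R, -7)*J(6) = (-1 - 10/7*15 + (3/7)*(-7))*6 = (-1 - 150/7 - 3)*6 = -178/7*6 = -1068/7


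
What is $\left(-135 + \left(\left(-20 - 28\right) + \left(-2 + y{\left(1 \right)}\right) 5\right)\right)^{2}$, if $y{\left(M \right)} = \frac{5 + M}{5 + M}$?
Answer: $35344$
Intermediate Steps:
$y{\left(M \right)} = 1$
$\left(-135 + \left(\left(-20 - 28\right) + \left(-2 + y{\left(1 \right)}\right) 5\right)\right)^{2} = \left(-135 + \left(\left(-20 - 28\right) + \left(-2 + 1\right) 5\right)\right)^{2} = \left(-135 - 53\right)^{2} = \left(-188\right)^{2} = 35344$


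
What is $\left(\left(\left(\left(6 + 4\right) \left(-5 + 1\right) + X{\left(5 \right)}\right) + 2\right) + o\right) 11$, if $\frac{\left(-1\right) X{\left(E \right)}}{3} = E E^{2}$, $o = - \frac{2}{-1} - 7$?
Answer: $-4598$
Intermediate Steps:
$o = -5$ ($o = \left(-2\right) \left(-1\right) - 7 = 2 - 7 = -5$)
$X{\left(E \right)} = - 3 E^{3}$ ($X{\left(E \right)} = - 3 E E^{2} = - 3 E^{3}$)
$\left(\left(\left(\left(6 + 4\right) \left(-5 + 1\right) + X{\left(5 \right)}\right) + 2\right) + o\right) 11 = \left(\left(\left(\left(6 + 4\right) \left(-5 + 1\right) - 3 \cdot 5^{3}\right) + 2\right) - 5\right) 11 = \left(\left(\left(10 \left(-4\right) - 375\right) + 2\right) - 5\right) 11 = \left(\left(\left(-40 - 375\right) + 2\right) - 5\right) 11 = \left(\left(-415 + 2\right) - 5\right) 11 = \left(-413 - 5\right) 11 = \left(-418\right) 11 = -4598$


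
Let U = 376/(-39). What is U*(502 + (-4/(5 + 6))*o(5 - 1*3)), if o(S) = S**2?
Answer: -2070256/429 ≈ -4825.8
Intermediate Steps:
U = -376/39 (U = 376*(-1/39) = -376/39 ≈ -9.6410)
U*(502 + (-4/(5 + 6))*o(5 - 1*3)) = -376*(502 + (-4/(5 + 6))*(5 - 1*3)**2)/39 = -376*(502 + (-4/11)*(5 - 3)**2)/39 = -376*(502 - 4*1/11*2**2)/39 = -376*(502 - 4/11*4)/39 = -376*(502 - 16/11)/39 = -376/39*5506/11 = -2070256/429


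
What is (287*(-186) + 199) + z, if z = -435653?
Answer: -488836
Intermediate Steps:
(287*(-186) + 199) + z = (287*(-186) + 199) - 435653 = (-53382 + 199) - 435653 = -53183 - 435653 = -488836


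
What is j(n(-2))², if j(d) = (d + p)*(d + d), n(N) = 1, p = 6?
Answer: 196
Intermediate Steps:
j(d) = 2*d*(6 + d) (j(d) = (d + 6)*(d + d) = (6 + d)*(2*d) = 2*d*(6 + d))
j(n(-2))² = (2*1*(6 + 1))² = (2*1*7)² = 14² = 196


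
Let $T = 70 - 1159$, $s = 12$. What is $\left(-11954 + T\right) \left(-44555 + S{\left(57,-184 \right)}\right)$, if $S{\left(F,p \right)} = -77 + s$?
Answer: $581978660$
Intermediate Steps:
$T = -1089$ ($T = 70 - 1159 = -1089$)
$S{\left(F,p \right)} = -65$ ($S{\left(F,p \right)} = -77 + 12 = -65$)
$\left(-11954 + T\right) \left(-44555 + S{\left(57,-184 \right)}\right) = \left(-11954 - 1089\right) \left(-44555 - 65\right) = \left(-13043\right) \left(-44620\right) = 581978660$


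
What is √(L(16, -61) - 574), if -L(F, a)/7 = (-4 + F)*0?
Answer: I*√574 ≈ 23.958*I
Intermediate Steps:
L(F, a) = 0 (L(F, a) = -7*(-4 + F)*0 = -7*0 = 0)
√(L(16, -61) - 574) = √(0 - 574) = √(-574) = I*√574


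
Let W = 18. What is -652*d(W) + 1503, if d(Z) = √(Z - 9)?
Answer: -453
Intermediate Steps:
d(Z) = √(-9 + Z)
-652*d(W) + 1503 = -652*√(-9 + 18) + 1503 = -652*√9 + 1503 = -652*3 + 1503 = -1956 + 1503 = -453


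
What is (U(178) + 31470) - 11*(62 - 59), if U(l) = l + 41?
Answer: 31656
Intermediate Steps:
U(l) = 41 + l
(U(178) + 31470) - 11*(62 - 59) = ((41 + 178) + 31470) - 11*(62 - 59) = (219 + 31470) - 11*3 = 31689 - 33 = 31656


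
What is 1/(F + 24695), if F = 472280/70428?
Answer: 17607/434922935 ≈ 4.0483e-5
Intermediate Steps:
F = 118070/17607 (F = 472280*(1/70428) = 118070/17607 ≈ 6.7059)
1/(F + 24695) = 1/(118070/17607 + 24695) = 1/(434922935/17607) = 17607/434922935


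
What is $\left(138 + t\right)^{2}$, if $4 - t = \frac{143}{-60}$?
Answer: $\frac{75047569}{3600} \approx 20847.0$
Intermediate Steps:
$t = \frac{383}{60}$ ($t = 4 - \frac{143}{-60} = 4 - 143 \left(- \frac{1}{60}\right) = 4 - - \frac{143}{60} = 4 + \frac{143}{60} = \frac{383}{60} \approx 6.3833$)
$\left(138 + t\right)^{2} = \left(138 + \frac{383}{60}\right)^{2} = \left(\frac{8663}{60}\right)^{2} = \frac{75047569}{3600}$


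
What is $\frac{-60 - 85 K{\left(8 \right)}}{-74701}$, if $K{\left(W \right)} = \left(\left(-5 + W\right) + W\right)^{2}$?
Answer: $\frac{10345}{74701} \approx 0.13849$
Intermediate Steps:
$K{\left(W \right)} = \left(-5 + 2 W\right)^{2}$
$\frac{-60 - 85 K{\left(8 \right)}}{-74701} = \frac{-60 - 85 \left(-5 + 2 \cdot 8\right)^{2}}{-74701} = \left(-60 - 85 \left(-5 + 16\right)^{2}\right) \left(- \frac{1}{74701}\right) = \left(-60 - 85 \cdot 11^{2}\right) \left(- \frac{1}{74701}\right) = \left(-60 - 10285\right) \left(- \frac{1}{74701}\right) = \left(-10345\right) \left(- \frac{1}{74701}\right) = \frac{10345}{74701}$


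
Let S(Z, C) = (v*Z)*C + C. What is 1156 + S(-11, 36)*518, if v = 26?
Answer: -5313524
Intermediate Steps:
S(Z, C) = C + 26*C*Z (S(Z, C) = (26*Z)*C + C = 26*C*Z + C = C + 26*C*Z)
1156 + S(-11, 36)*518 = 1156 + (36*(1 + 26*(-11)))*518 = 1156 + (36*(1 - 286))*518 = 1156 + (36*(-285))*518 = 1156 - 10260*518 = 1156 - 5314680 = -5313524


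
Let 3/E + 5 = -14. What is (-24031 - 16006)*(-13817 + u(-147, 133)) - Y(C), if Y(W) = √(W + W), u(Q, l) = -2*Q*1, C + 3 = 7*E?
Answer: 541420351 - 2*I*√741/19 ≈ 5.4142e+8 - 2.8654*I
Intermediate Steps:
E = -3/19 (E = 3/(-5 - 14) = 3/(-19) = 3*(-1/19) = -3/19 ≈ -0.15789)
C = -78/19 (C = -3 + 7*(-3/19) = -3 - 21/19 = -78/19 ≈ -4.1053)
u(Q, l) = -2*Q
Y(W) = √2*√W (Y(W) = √(2*W) = √2*√W)
(-24031 - 16006)*(-13817 + u(-147, 133)) - Y(C) = (-24031 - 16006)*(-13817 - 2*(-147)) - √2*√(-78/19) = -40037*(-13817 + 294) - √2*I*√1482/19 = -40037*(-13523) - 2*I*√741/19 = 541420351 - 2*I*√741/19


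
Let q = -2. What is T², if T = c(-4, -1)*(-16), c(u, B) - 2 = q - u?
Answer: 4096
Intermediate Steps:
c(u, B) = -u (c(u, B) = 2 + (-2 - u) = -u)
T = -64 (T = -1*(-4)*(-16) = 4*(-16) = -64)
T² = (-64)² = 4096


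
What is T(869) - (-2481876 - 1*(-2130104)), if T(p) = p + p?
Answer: 353510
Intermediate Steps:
T(p) = 2*p
T(869) - (-2481876 - 1*(-2130104)) = 2*869 - (-2481876 - 1*(-2130104)) = 1738 - (-2481876 + 2130104) = 1738 - 1*(-351772) = 1738 + 351772 = 353510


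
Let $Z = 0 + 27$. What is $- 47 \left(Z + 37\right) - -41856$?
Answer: $38848$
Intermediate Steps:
$Z = 27$
$- 47 \left(Z + 37\right) - -41856 = - 47 \left(27 + 37\right) - -41856 = \left(-47\right) 64 + 41856 = -3008 + 41856 = 38848$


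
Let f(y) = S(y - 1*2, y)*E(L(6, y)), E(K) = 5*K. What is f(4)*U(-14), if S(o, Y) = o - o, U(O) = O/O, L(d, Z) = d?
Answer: 0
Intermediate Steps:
U(O) = 1
S(o, Y) = 0
f(y) = 0 (f(y) = 0*(5*6) = 0*30 = 0)
f(4)*U(-14) = 0*1 = 0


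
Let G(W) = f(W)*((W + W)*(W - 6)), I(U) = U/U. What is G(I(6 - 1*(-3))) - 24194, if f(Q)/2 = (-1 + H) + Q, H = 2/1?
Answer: -24234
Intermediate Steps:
H = 2 (H = 2*1 = 2)
I(U) = 1
f(Q) = 2 + 2*Q (f(Q) = 2*((-1 + 2) + Q) = 2*(1 + Q) = 2 + 2*Q)
G(W) = 2*W*(-6 + W)*(2 + 2*W) (G(W) = (2 + 2*W)*((W + W)*(W - 6)) = (2 + 2*W)*((2*W)*(-6 + W)) = (2 + 2*W)*(2*W*(-6 + W)) = 2*W*(-6 + W)*(2 + 2*W))
G(I(6 - 1*(-3))) - 24194 = 4*1*(1 + 1)*(-6 + 1) - 24194 = 4*1*2*(-5) - 24194 = -40 - 24194 = -24234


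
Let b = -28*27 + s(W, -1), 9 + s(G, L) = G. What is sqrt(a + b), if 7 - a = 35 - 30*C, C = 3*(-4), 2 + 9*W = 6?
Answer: I*sqrt(10373)/3 ≈ 33.949*I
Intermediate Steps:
W = 4/9 (W = -2/9 + (1/9)*6 = -2/9 + 2/3 = 4/9 ≈ 0.44444)
C = -12
s(G, L) = -9 + G
a = -388 (a = 7 - (35 - 30*(-12)) = 7 - (35 + 360) = 7 - 1*395 = 7 - 395 = -388)
b = -6881/9 (b = -28*27 + (-9 + 4/9) = -756 - 77/9 = -6881/9 ≈ -764.56)
sqrt(a + b) = sqrt(-388 - 6881/9) = sqrt(-10373/9) = I*sqrt(10373)/3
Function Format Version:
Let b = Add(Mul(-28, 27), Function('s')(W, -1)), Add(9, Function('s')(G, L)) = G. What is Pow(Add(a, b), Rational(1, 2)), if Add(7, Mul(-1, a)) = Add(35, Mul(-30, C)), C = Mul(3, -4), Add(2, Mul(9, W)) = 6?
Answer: Mul(Rational(1, 3), I, Pow(10373, Rational(1, 2))) ≈ Mul(33.949, I)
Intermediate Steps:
W = Rational(4, 9) (W = Add(Rational(-2, 9), Mul(Rational(1, 9), 6)) = Add(Rational(-2, 9), Rational(2, 3)) = Rational(4, 9) ≈ 0.44444)
C = -12
Function('s')(G, L) = Add(-9, G)
a = -388 (a = Add(7, Mul(-1, Add(35, Mul(-30, -12)))) = Add(7, Mul(-1, Add(35, 360))) = Add(7, Mul(-1, 395)) = Add(7, -395) = -388)
b = Rational(-6881, 9) (b = Add(Mul(-28, 27), Add(-9, Rational(4, 9))) = Add(-756, Rational(-77, 9)) = Rational(-6881, 9) ≈ -764.56)
Pow(Add(a, b), Rational(1, 2)) = Pow(Add(-388, Rational(-6881, 9)), Rational(1, 2)) = Pow(Rational(-10373, 9), Rational(1, 2)) = Mul(Rational(1, 3), I, Pow(10373, Rational(1, 2)))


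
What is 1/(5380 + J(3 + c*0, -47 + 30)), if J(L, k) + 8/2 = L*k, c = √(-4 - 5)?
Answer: 1/5325 ≈ 0.00018779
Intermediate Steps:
c = 3*I (c = √(-9) = 3*I ≈ 3.0*I)
J(L, k) = -4 + L*k
1/(5380 + J(3 + c*0, -47 + 30)) = 1/(5380 + (-4 + (3 + (3*I)*0)*(-47 + 30))) = 1/(5380 + (-4 + (3 + 0)*(-17))) = 1/(5380 + (-4 + 3*(-17))) = 1/(5380 + (-4 - 51)) = 1/(5380 - 55) = 1/5325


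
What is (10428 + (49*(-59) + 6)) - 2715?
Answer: 4828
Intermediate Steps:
(10428 + (49*(-59) + 6)) - 2715 = (10428 + (-2891 + 6)) - 2715 = (10428 - 2885) - 2715 = 7543 - 2715 = 4828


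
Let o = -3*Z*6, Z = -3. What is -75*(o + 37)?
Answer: -6825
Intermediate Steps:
o = 54 (o = -3*(-3)*6 = 9*6 = 54)
-75*(o + 37) = -75*(54 + 37) = -75*91 = -6825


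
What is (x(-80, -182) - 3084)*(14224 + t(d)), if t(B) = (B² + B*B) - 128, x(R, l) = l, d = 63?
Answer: -71963044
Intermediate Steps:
t(B) = -128 + 2*B² (t(B) = (B² + B²) - 128 = 2*B² - 128 = -128 + 2*B²)
(x(-80, -182) - 3084)*(14224 + t(d)) = (-182 - 3084)*(14224 + (-128 + 2*63²)) = -3266*(14224 + (-128 + 2*3969)) = -3266*(14224 + (-128 + 7938)) = -3266*(14224 + 7810) = -3266*22034 = -71963044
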